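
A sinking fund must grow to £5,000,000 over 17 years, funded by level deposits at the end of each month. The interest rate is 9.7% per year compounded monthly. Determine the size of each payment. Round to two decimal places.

Level ordinary annuity; solve FV = PMT × [((1+r)^n − 1)/r] for PMT.
Periodic rate r = 0.097/12 per month; n is counted in months.
With n = 204: PMT = 5,000,000 / ([((1+r)^n − 1)/r]) = £9,698.28

£9,698.28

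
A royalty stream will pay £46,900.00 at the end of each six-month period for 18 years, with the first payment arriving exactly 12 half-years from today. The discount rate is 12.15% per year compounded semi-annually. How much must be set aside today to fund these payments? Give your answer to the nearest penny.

Ordinary annuity of 36 payments, first payment at period 12.
Periodic rate r = 0.1215/2 per half-year; n is counted in half-years.
The ordinary-annuity PV formula values the stream one period before the first payment (period 11); discount that back 11 periods:
PV₀ = 46,900 × [1 − (1+r)^−36] / r × (1+r)^−11 = £355,251.61

£355,251.61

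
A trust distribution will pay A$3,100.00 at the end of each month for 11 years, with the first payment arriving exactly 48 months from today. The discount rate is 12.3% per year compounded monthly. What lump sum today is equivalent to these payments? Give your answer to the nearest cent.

A$138,537.22

Ordinary annuity of 132 payments, first payment at period 48.
Periodic rate r = 0.123/12 per month; n is counted in months.
The ordinary-annuity PV formula values the stream one period before the first payment (period 47); discount that back 47 periods:
PV₀ = 3,100 × [1 − (1+r)^−132] / r × (1+r)^−47 = A$138,537.22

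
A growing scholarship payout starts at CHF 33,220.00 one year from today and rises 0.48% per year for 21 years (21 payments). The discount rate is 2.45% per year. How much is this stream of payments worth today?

Periodic rate r = 0.0245 per year.
Growing ordinary annuity: PV = PMT₁ × [1 − ((1+g)/(1+r))^n] / (r − g) = 33,220 × [1 − ((1+0.0048)/(1+r))^21] / (r − 0.0048) = CHF 564,652.22.

CHF 564,652.22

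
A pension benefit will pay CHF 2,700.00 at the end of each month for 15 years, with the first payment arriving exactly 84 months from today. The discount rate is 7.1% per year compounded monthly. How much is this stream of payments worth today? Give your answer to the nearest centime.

CHF 182,954.59

Ordinary annuity of 180 payments, first payment at period 84.
Periodic rate r = 0.071/12 per month; n is counted in months.
The ordinary-annuity PV formula values the stream one period before the first payment (period 83); discount that back 83 periods:
PV₀ = 2,700 × [1 − (1+r)^−180] / r × (1+r)^−83 = CHF 182,954.59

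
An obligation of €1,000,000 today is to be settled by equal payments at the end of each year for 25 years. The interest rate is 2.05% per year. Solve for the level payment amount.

€51,521.59

Level ordinary annuity; solve PV = PMT × [(1 − (1+r)^−n)/r] for PMT.
Periodic rate r = 0.0205 per year.
With n = 25: PMT = 1,000,000 / ([(1 − (1+r)^−n)/r]) = €51,521.59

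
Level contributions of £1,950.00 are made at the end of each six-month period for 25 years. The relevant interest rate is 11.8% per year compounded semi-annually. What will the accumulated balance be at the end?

This is an ordinary annuity: 50 deposits of £1,950.00 at the end of each six-month period.
Periodic rate r = 0.118/2 per half-year; n is counted in half-years.
FV = PMT × [((1+r)^n − 1)/r] = 1,950 × [(1+r)^50 − 1] / r = £547,687.63

£547,687.63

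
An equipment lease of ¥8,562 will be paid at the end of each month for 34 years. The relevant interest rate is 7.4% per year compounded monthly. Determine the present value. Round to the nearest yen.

This is an ordinary annuity: 408 payments of ¥8,562 at the end of each month.
Periodic rate r = 0.074/12 per month; n is counted in months.
PV = PMT × [(1 − (1+r)^−n)/r] = 8,562 × [1 − (1+r)^−408] / r = ¥1,275,402

¥1,275,402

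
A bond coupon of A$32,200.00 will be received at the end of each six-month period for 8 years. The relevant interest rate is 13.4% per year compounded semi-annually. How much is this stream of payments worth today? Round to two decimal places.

This is an ordinary annuity: 16 payments of A$32,200.00 at the end of each six-month period.
Periodic rate r = 0.134/2 per half-year; n is counted in half-years.
PV = PMT × [(1 − (1+r)^−n)/r] = 32,200 × [1 − (1+r)^−16] / r = A$310,322.22

A$310,322.22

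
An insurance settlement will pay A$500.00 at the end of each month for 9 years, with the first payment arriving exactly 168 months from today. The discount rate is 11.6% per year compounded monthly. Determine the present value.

A$6,703.82

Ordinary annuity of 108 payments, first payment at period 168.
Periodic rate r = 0.116/12 per month; n is counted in months.
The ordinary-annuity PV formula values the stream one period before the first payment (period 167); discount that back 167 periods:
PV₀ = 500 × [1 − (1+r)^−108] / r × (1+r)^−167 = A$6,703.82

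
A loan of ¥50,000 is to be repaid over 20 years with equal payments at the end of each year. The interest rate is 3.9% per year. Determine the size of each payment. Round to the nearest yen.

Level ordinary annuity; solve PV = PMT × [(1 − (1+r)^−n)/r] for PMT.
Periodic rate r = 0.039 per year.
With n = 20: PMT = 50,000 / ([(1 − (1+r)^−n)/r]) = ¥3,647

¥3,647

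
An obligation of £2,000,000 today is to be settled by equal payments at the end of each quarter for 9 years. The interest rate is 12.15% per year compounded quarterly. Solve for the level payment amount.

Level ordinary annuity; solve PV = PMT × [(1 − (1+r)^−n)/r] for PMT.
Periodic rate r = 0.1215/4 per quarter; n is counted in quarters.
With n = 36: PMT = 2,000,000 / ([(1 − (1+r)^−n)/r]) = £92,120.89

£92,120.89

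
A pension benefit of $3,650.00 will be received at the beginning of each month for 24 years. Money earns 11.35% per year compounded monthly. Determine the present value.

$363,664.51

This is an annuity due: 288 payments of $3,650.00 at the beginning of each month.
Periodic rate r = 0.1135/12 per month; n is counted in months.
PV = PMT × [(1 − (1+r)^−n)/r] × (1+r) = 3,650 × [1 − (1+r)^−288] / r × (1+r) = $363,664.51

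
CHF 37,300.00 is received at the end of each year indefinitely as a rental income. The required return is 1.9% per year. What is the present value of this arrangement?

Periodic rate r = 0.019 per year.
Level perpetuity: PV = PMT / r = 37,300 / (0.019) = CHF 1,963,157.89.

CHF 1,963,157.89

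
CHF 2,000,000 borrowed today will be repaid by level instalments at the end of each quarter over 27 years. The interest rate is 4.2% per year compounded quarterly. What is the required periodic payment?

Level ordinary annuity; solve PV = PMT × [(1 − (1+r)^−n)/r] for PMT.
Periodic rate r = 0.042/4 per quarter; n is counted in quarters.
With n = 108: PMT = 2,000,000 / ([(1 − (1+r)^−n)/r]) = CHF 31,049.08

CHF 31,049.08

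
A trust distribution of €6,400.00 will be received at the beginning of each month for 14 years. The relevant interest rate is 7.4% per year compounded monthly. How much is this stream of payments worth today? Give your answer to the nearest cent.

This is an annuity due: 168 payments of €6,400.00 at the beginning of each month.
Periodic rate r = 0.074/12 per month; n is counted in months.
PV = PMT × [(1 − (1+r)^−n)/r] × (1+r) = 6,400 × [1 − (1+r)^−168] / r × (1+r) = €672,487.01

€672,487.01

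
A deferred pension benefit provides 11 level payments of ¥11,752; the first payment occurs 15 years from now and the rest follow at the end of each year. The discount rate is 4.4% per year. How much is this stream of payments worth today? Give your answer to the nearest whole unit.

Ordinary annuity of 11 payments, first payment at period 15.
Periodic rate r = 0.044 per year.
The ordinary-annuity PV formula values the stream one period before the first payment (period 14); discount that back 14 periods:
PV₀ = 11,752 × [1 − (1+r)^−11] / r × (1+r)^−14 = ¥55,146

¥55,146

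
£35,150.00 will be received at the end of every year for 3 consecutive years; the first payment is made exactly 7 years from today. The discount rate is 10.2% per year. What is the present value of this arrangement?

Ordinary annuity of 3 payments, first payment at period 7.
Periodic rate r = 0.102 per year.
The ordinary-annuity PV formula values the stream one period before the first payment (period 6); discount that back 6 periods:
PV₀ = 35,150 × [1 − (1+r)^−3] / r × (1+r)^−6 = £48,636.06

£48,636.06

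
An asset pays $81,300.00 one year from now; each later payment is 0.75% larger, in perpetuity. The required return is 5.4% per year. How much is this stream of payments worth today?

$1,748,387.10

Periodic rate r = 0.054 per year.
Growing perpetuity (Gordon): PV = PMT₁ / (r − g) = 81,300 / (r − 0.0075) = $1,748,387.10.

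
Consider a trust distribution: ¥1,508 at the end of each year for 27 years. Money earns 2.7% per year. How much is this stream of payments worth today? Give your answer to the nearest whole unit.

This is an ordinary annuity: 27 payments of ¥1,508 at the end of each year.
Periodic rate r = 0.027 per year.
PV = PMT × [(1 − (1+r)^−n)/r] = 1,508 × [1 − (1+r)^−27] / r = ¥28,648

¥28,648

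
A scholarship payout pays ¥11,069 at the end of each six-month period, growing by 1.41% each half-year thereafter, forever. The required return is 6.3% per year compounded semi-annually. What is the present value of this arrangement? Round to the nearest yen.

Periodic rate r = 0.063/2 per half-year.
Growing perpetuity (Gordon): PV = PMT₁ / (r − g) = 11,069 / (r − 0.0141) = ¥636,149.

¥636,149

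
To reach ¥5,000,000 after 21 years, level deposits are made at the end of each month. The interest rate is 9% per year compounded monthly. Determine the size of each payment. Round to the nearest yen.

Level ordinary annuity; solve FV = PMT × [((1+r)^n − 1)/r] for PMT.
Periodic rate r = 0.09/12 per month; n is counted in months.
With n = 252: PMT = 5,000,000 / ([((1+r)^n − 1)/r]) = ¥6,729

¥6,729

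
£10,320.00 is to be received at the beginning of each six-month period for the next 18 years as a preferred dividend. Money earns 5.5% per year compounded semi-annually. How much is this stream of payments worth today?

£240,387.27

This is an annuity due: 36 payments of £10,320.00 at the beginning of each six-month period.
Periodic rate r = 0.055/2 per half-year; n is counted in half-years.
PV = PMT × [(1 − (1+r)^−n)/r] × (1+r) = 10,320 × [1 − (1+r)^−36] / r × (1+r) = £240,387.27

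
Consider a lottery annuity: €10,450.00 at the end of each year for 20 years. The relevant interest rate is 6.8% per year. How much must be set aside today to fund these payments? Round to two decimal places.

€112,449.41

This is an ordinary annuity: 20 payments of €10,450.00 at the end of each year.
Periodic rate r = 0.068 per year.
PV = PMT × [(1 − (1+r)^−n)/r] = 10,450 × [1 − (1+r)^−20] / r = €112,449.41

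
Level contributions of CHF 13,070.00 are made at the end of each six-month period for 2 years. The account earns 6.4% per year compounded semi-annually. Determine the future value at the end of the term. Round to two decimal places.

CHF 54,843.40

This is an ordinary annuity: 4 deposits of CHF 13,070.00 at the end of each six-month period.
Periodic rate r = 0.064/2 per half-year; n is counted in half-years.
FV = PMT × [((1+r)^n − 1)/r] = 13,070 × [(1+r)^4 − 1] / r = CHF 54,843.40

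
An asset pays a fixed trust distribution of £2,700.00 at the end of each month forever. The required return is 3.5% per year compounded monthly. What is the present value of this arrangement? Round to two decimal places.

£925,714.29

Periodic rate r = 0.035/12 per month.
Level perpetuity: PV = PMT / r = 2,700 / (0.035/12) = £925,714.29.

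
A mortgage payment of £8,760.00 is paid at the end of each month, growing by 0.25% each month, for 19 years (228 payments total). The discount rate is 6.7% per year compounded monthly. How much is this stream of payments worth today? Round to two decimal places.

Periodic rate r = 0.067/12 per month; n is counted in months.
Growing ordinary annuity: PV = PMT₁ × [1 − ((1+g)/(1+r))^n] / (r − g) = 8,760 × [1 − ((1+0.0025)/(1+r))^228] / (r − 0.0025) = £1,430,482.77.

£1,430,482.77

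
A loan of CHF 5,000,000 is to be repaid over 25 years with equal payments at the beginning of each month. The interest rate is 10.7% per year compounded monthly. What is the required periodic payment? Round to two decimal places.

CHF 47,501.53

Level annuity due; solve PV = PMT × [(1 − (1+r)^−n)/r] × (1+r) for PMT.
Periodic rate r = 0.107/12 per month; n is counted in months.
With n = 300: PMT = 5,000,000 / ([(1 − (1+r)^−n)/r] × (1+r)) = CHF 47,501.53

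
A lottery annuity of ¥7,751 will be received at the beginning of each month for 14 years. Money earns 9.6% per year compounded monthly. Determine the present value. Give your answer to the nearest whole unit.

¥720,556

This is an annuity due: 168 payments of ¥7,751 at the beginning of each month.
Periodic rate r = 0.096/12 per month; n is counted in months.
PV = PMT × [(1 − (1+r)^−n)/r] × (1+r) = 7,751 × [1 − (1+r)^−168] / r × (1+r) = ¥720,556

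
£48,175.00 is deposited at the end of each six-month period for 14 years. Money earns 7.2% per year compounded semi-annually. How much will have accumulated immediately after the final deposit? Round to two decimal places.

£2,264,209.21

This is an ordinary annuity: 28 deposits of £48,175.00 at the end of each six-month period.
Periodic rate r = 0.072/2 per half-year; n is counted in half-years.
FV = PMT × [((1+r)^n − 1)/r] = 48,175 × [(1+r)^28 − 1] / r = £2,264,209.21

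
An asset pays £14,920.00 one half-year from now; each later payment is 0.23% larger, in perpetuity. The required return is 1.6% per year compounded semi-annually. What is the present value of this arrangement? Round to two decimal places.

£2,617,543.86

Periodic rate r = 0.016/2 per half-year.
Growing perpetuity (Gordon): PV = PMT₁ / (r − g) = 14,920 / (r − 0.0023) = £2,617,543.86.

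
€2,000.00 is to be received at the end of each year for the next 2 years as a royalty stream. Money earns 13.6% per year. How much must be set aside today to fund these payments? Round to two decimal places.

This is an ordinary annuity: 2 payments of €2,000.00 at the end of each year.
Periodic rate r = 0.136 per year.
PV = PMT × [(1 − (1+r)^−n)/r] = 2,000 × [1 − (1+r)^−2] / r = €3,310.36

€3,310.36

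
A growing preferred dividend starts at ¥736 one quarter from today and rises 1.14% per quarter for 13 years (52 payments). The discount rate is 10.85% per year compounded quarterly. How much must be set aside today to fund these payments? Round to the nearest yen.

Periodic rate r = 0.1085/4 per quarter; n is counted in quarters.
Growing ordinary annuity: PV = PMT₁ × [1 − ((1+g)/(1+r))^n] / (r − g) = 736 × [1 − ((1+0.0114)/(1+r))^52] / (r − 0.0114) = ¥25,821.

¥25,821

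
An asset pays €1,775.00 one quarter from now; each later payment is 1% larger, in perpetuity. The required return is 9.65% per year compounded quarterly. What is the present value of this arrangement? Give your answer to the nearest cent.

Periodic rate r = 0.0965/4 per quarter.
Growing perpetuity (Gordon): PV = PMT₁ / (r − g) = 1,775 / (r − 0.01) = €125,663.72.

€125,663.72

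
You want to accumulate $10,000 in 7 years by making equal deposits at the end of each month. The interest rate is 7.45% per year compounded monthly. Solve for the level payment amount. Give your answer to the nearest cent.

Level ordinary annuity; solve FV = PMT × [((1+r)^n − 1)/r] for PMT.
Periodic rate r = 0.0745/12 per month; n is counted in months.
With n = 84: PMT = 10,000 / ([((1+r)^n − 1)/r]) = $91.05

$91.05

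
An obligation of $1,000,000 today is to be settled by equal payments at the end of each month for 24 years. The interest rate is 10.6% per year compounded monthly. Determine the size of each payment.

Level ordinary annuity; solve PV = PMT × [(1 − (1+r)^−n)/r] for PMT.
Periodic rate r = 0.106/12 per month; n is counted in months.
With n = 288: PMT = 1,000,000 / ([(1 − (1+r)^−n)/r]) = $9,595.55

$9,595.55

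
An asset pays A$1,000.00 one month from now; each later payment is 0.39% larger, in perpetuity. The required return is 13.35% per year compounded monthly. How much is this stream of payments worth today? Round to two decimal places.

Periodic rate r = 0.1335/12 per month.
Growing perpetuity (Gordon): PV = PMT₁ / (r − g) = 1,000 / (r − 0.0039) = A$138,408.30.

A$138,408.30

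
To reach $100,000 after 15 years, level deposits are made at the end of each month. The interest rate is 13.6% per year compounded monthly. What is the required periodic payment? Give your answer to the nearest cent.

$171.64

Level ordinary annuity; solve FV = PMT × [((1+r)^n − 1)/r] for PMT.
Periodic rate r = 0.136/12 per month; n is counted in months.
With n = 180: PMT = 100,000 / ([((1+r)^n − 1)/r]) = $171.64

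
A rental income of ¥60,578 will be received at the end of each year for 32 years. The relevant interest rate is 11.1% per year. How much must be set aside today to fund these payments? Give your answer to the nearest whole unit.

¥526,948

This is an ordinary annuity: 32 payments of ¥60,578 at the end of each year.
Periodic rate r = 0.111 per year.
PV = PMT × [(1 − (1+r)^−n)/r] = 60,578 × [1 − (1+r)^−32] / r = ¥526,948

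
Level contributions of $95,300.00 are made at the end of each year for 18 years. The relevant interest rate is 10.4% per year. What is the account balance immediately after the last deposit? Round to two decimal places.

This is an ordinary annuity: 18 deposits of $95,300.00 at the end of each year.
Periodic rate r = 0.104 per year.
FV = PMT × [((1+r)^n − 1)/r] = 95,300 × [(1+r)^18 − 1] / r = $4,522,451.26

$4,522,451.26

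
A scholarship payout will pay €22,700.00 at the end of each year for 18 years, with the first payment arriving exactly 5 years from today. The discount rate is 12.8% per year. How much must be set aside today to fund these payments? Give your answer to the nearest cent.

€97,009.84

Ordinary annuity of 18 payments, first payment at period 5.
Periodic rate r = 0.128 per year.
The ordinary-annuity PV formula values the stream one period before the first payment (period 4); discount that back 4 periods:
PV₀ = 22,700 × [1 − (1+r)^−18] / r × (1+r)^−4 = €97,009.84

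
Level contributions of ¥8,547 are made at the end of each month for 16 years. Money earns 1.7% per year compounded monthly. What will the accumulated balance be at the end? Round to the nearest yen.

¥1,884,368

This is an ordinary annuity: 192 deposits of ¥8,547 at the end of each month.
Periodic rate r = 0.017/12 per month; n is counted in months.
FV = PMT × [((1+r)^n − 1)/r] = 8,547 × [(1+r)^192 − 1] / r = ¥1,884,368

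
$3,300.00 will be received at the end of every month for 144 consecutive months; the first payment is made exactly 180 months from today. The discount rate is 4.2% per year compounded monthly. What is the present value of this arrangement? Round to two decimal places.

Ordinary annuity of 144 payments, first payment at period 180.
Periodic rate r = 0.042/12 per month; n is counted in months.
The ordinary-annuity PV formula values the stream one period before the first payment (period 179); discount that back 179 periods:
PV₀ = 3,300 × [1 − (1+r)^−144] / r × (1+r)^−179 = $199,446.70

$199,446.70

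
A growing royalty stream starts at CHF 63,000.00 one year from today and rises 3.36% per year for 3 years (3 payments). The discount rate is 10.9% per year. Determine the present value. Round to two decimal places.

Periodic rate r = 0.109 per year.
Growing ordinary annuity: PV = PMT₁ × [1 − ((1+g)/(1+r))^n] / (r − g) = 63,000 × [1 − ((1+0.0336)/(1+r))^3] / (r − 0.0336) = CHF 159,099.43.

CHF 159,099.43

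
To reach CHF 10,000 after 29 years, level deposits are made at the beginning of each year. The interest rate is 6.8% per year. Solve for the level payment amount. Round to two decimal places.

CHF 110.95

Level annuity due; solve FV = PMT × [((1+r)^n − 1)/r] × (1+r) for PMT.
Periodic rate r = 0.068 per year.
With n = 29: PMT = 10,000 / ([((1+r)^n − 1)/r] × (1+r)) = CHF 110.95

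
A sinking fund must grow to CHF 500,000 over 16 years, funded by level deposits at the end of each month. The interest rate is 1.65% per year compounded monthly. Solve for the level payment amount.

Level ordinary annuity; solve FV = PMT × [((1+r)^n − 1)/r] for PMT.
Periodic rate r = 0.0165/12 per month; n is counted in months.
With n = 192: PMT = 500,000 / ([((1+r)^n − 1)/r]) = CHF 2,277.30

CHF 2,277.30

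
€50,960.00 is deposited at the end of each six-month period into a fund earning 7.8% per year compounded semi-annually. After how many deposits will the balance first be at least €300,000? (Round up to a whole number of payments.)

Periodic rate r = 0.078/2 per half-year; n is counted in half-years.
Ordinary annuity FV: 300,000 = 50,960 × [((1+r)^n − 1)/r].
(1+r)^n = 1 + 300,000 × r / 50,960, so n = ln(1 + 300,000·r/50,960) / ln(1+r) = 5.40.
Round up to a whole number of payments: n = 6.

6 payments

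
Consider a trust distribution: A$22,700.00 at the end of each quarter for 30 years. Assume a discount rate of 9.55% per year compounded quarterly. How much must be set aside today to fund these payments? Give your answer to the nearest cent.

A$894,751.58

This is an ordinary annuity: 120 payments of A$22,700.00 at the end of each quarter.
Periodic rate r = 0.0955/4 per quarter; n is counted in quarters.
PV = PMT × [(1 − (1+r)^−n)/r] = 22,700 × [1 − (1+r)^−120] / r = A$894,751.58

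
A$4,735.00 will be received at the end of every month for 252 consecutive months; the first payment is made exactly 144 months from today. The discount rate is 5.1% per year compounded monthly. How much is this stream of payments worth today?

Ordinary annuity of 252 payments, first payment at period 144.
Periodic rate r = 0.051/12 per month; n is counted in months.
The ordinary-annuity PV formula values the stream one period before the first payment (period 143); discount that back 143 periods:
PV₀ = 4,735 × [1 − (1+r)^−252] / r × (1+r)^−143 = A$398,859.10

A$398,859.10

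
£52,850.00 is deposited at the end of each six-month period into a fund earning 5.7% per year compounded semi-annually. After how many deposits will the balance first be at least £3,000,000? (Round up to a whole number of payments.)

35 payments

Periodic rate r = 0.057/2 per half-year; n is counted in half-years.
Ordinary annuity FV: 3,000,000 = 52,850 × [((1+r)^n − 1)/r].
(1+r)^n = 1 + 3,000,000 × r / 52,850, so n = ln(1 + 3,000,000·r/52,850) / ln(1+r) = 34.24.
Round up to a whole number of payments: n = 35.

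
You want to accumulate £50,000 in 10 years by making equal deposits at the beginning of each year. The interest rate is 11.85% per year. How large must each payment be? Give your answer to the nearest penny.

Level annuity due; solve FV = PMT × [((1+r)^n − 1)/r] × (1+r) for PMT.
Periodic rate r = 0.1185 per year.
With n = 10: PMT = 50,000 / ([((1+r)^n − 1)/r] × (1+r)) = £2,565.88

£2,565.88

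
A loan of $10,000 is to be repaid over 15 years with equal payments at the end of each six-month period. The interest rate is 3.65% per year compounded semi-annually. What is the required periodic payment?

Level ordinary annuity; solve PV = PMT × [(1 − (1+r)^−n)/r] for PMT.
Periodic rate r = 0.0365/2 per half-year; n is counted in half-years.
With n = 30: PMT = 10,000 / ([(1 − (1+r)^−n)/r]) = $435.83

$435.83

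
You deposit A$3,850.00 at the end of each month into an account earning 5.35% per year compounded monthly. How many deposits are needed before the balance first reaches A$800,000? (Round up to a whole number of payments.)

148 payments

Periodic rate r = 0.0535/12 per month; n is counted in months.
Ordinary annuity FV: 800,000 = 3,850 × [((1+r)^n − 1)/r].
(1+r)^n = 1 + 800,000 × r / 3,850, so n = ln(1 + 800,000·r/3,850) / ln(1+r) = 147.39.
Round up to a whole number of payments: n = 148.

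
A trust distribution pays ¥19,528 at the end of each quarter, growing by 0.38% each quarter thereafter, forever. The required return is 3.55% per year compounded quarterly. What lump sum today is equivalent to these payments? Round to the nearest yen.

Periodic rate r = 0.0355/4 per quarter.
Growing perpetuity (Gordon): PV = PMT₁ / (r − g) = 19,528 / (r − 0.0038) = ¥3,847,882.

¥3,847,882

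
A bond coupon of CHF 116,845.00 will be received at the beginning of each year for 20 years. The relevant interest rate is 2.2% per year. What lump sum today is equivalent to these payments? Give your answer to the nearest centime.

CHF 1,915,448.21

This is an annuity due: 20 payments of CHF 116,845.00 at the beginning of each year.
Periodic rate r = 0.022 per year.
PV = PMT × [(1 − (1+r)^−n)/r] × (1+r) = 116,845 × [1 − (1+r)^−20] / r × (1+r) = CHF 1,915,448.21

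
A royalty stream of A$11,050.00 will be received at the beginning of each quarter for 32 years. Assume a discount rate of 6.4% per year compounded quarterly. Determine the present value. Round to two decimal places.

A$609,684.84

This is an annuity due: 128 payments of A$11,050.00 at the beginning of each quarter.
Periodic rate r = 0.064/4 per quarter; n is counted in quarters.
PV = PMT × [(1 − (1+r)^−n)/r] × (1+r) = 11,050 × [1 − (1+r)^−128] / r × (1+r) = A$609,684.84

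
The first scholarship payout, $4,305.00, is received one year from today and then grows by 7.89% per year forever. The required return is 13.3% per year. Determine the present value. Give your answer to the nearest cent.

Periodic rate r = 0.133 per year.
Growing perpetuity (Gordon): PV = PMT₁ / (r − g) = 4,305 / (r − 0.0789) = $79,574.86.

$79,574.86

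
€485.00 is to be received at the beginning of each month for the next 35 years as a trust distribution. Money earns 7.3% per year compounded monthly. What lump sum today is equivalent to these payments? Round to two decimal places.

€73,930.83

This is an annuity due: 420 payments of €485.00 at the beginning of each month.
Periodic rate r = 0.073/12 per month; n is counted in months.
PV = PMT × [(1 − (1+r)^−n)/r] × (1+r) = 485 × [1 − (1+r)^−420] / r × (1+r) = €73,930.83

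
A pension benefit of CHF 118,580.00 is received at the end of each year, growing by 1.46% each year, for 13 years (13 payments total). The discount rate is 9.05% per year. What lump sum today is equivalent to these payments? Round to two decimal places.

Periodic rate r = 0.0905 per year.
Growing ordinary annuity: PV = PMT₁ × [1 − ((1+g)/(1+r))^n] / (r − g) = 118,580 × [1 − ((1+0.0146)/(1+r))^13] / (r − 0.0146) = CHF 950,716.53.

CHF 950,716.53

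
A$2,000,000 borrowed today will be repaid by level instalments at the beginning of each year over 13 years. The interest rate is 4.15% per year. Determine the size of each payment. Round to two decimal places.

Level annuity due; solve PV = PMT × [(1 − (1+r)^−n)/r] × (1+r) for PMT.
Periodic rate r = 0.0415 per year.
With n = 13: PMT = 2,000,000 / ([(1 − (1+r)^−n)/r] × (1+r)) = A$194,100.92

A$194,100.92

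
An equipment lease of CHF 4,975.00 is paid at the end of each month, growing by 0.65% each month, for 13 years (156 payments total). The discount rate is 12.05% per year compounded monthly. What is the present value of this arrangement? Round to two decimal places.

CHF 592,612.93

Periodic rate r = 0.1205/12 per month; n is counted in months.
Growing ordinary annuity: PV = PMT₁ × [1 − ((1+g)/(1+r))^n] / (r − g) = 4,975 × [1 − ((1+0.0065)/(1+r))^156] / (r − 0.0065) = CHF 592,612.93.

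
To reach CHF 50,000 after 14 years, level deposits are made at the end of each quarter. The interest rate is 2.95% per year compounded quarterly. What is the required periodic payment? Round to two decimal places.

Level ordinary annuity; solve FV = PMT × [((1+r)^n − 1)/r] for PMT.
Periodic rate r = 0.0295/4 per quarter; n is counted in quarters.
With n = 56: PMT = 50,000 / ([((1+r)^n − 1)/r]) = CHF 724.38

CHF 724.38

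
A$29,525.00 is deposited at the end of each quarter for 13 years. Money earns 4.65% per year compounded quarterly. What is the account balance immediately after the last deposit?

A$2,092,696.85

This is an ordinary annuity: 52 deposits of A$29,525.00 at the end of each quarter.
Periodic rate r = 0.0465/4 per quarter; n is counted in quarters.
FV = PMT × [((1+r)^n − 1)/r] = 29,525 × [(1+r)^52 − 1] / r = A$2,092,696.85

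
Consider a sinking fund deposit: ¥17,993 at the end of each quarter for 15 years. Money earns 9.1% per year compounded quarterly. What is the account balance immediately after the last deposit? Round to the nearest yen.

¥2,259,040

This is an ordinary annuity: 60 deposits of ¥17,993 at the end of each quarter.
Periodic rate r = 0.091/4 per quarter; n is counted in quarters.
FV = PMT × [((1+r)^n − 1)/r] = 17,993 × [(1+r)^60 − 1] / r = ¥2,259,040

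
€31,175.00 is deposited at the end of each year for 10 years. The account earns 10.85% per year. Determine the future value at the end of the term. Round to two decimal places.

This is an ordinary annuity: 10 deposits of €31,175.00 at the end of each year.
Periodic rate r = 0.1085 per year.
FV = PMT × [((1+r)^n − 1)/r] = 31,175 × [(1+r)^10 − 1] / r = €517,557.56

€517,557.56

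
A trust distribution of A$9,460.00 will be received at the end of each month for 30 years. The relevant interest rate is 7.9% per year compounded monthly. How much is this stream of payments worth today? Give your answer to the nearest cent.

This is an ordinary annuity: 360 payments of A$9,460.00 at the end of each month.
Periodic rate r = 0.079/12 per month; n is counted in months.
PV = PMT × [(1 − (1+r)^−n)/r] = 9,460 × [1 − (1+r)^−360] / r = A$1,301,586.36

A$1,301,586.36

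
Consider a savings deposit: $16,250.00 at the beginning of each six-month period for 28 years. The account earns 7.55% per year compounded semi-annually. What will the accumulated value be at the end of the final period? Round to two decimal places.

$3,111,423.75

This is an annuity due: 56 deposits of $16,250.00 at the beginning of each six-month period.
Periodic rate r = 0.0755/2 per half-year; n is counted in half-years.
FV = PMT × [((1+r)^n − 1)/r] × (1+r) = 16,250 × [(1+r)^56 − 1] / r × (1+r) = $3,111,423.75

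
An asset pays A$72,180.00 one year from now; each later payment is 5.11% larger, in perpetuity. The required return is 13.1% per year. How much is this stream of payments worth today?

Periodic rate r = 0.131 per year.
Growing perpetuity (Gordon): PV = PMT₁ / (r − g) = 72,180 / (r − 0.0511) = A$903,379.22.

A$903,379.22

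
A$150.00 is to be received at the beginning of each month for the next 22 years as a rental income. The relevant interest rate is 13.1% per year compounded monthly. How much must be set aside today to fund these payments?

A$13,100.03

This is an annuity due: 264 payments of A$150.00 at the beginning of each month.
Periodic rate r = 0.131/12 per month; n is counted in months.
PV = PMT × [(1 − (1+r)^−n)/r] × (1+r) = 150 × [1 − (1+r)^−264] / r × (1+r) = A$13,100.03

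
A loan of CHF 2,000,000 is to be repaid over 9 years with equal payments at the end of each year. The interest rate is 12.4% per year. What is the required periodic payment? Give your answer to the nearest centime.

Level ordinary annuity; solve PV = PMT × [(1 − (1+r)^−n)/r] for PMT.
Periodic rate r = 0.124 per year.
With n = 9: PMT = 2,000,000 / ([(1 − (1+r)^−n)/r]) = CHF 381,083.09

CHF 381,083.09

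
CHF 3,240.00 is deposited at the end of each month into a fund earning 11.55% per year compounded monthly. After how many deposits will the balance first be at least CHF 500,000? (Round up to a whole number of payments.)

Periodic rate r = 0.1155/12 per month; n is counted in months.
Ordinary annuity FV: 500,000 = 3,240 × [((1+r)^n − 1)/r].
(1+r)^n = 1 + 500,000 × r / 3,240, so n = ln(1 + 500,000·r/3,240) / ln(1+r) = 95.04.
Round up to a whole number of payments: n = 96.

96 payments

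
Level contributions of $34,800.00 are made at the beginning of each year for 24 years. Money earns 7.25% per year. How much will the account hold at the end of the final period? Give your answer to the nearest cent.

$2,246,882.57

This is an annuity due: 24 deposits of $34,800.00 at the beginning of each year.
Periodic rate r = 0.0725 per year.
FV = PMT × [((1+r)^n − 1)/r] × (1+r) = 34,800 × [(1+r)^24 − 1] / r × (1+r) = $2,246,882.57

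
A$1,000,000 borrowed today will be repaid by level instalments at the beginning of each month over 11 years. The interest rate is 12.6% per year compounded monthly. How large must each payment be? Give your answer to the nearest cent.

Level annuity due; solve PV = PMT × [(1 − (1+r)^−n)/r] × (1+r) for PMT.
Periodic rate r = 0.126/12 per month; n is counted in months.
With n = 132: PMT = 1,000,000 / ([(1 − (1+r)^−n)/r] × (1+r)) = A$13,889.48

A$13,889.48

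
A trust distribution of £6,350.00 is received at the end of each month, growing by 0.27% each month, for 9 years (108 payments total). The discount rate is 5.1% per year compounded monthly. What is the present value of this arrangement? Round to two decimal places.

£629,462.56

Periodic rate r = 0.051/12 per month; n is counted in months.
Growing ordinary annuity: PV = PMT₁ × [1 − ((1+g)/(1+r))^n] / (r − g) = 6,350 × [1 − ((1+0.0027)/(1+r))^108] / (r − 0.0027) = £629,462.56.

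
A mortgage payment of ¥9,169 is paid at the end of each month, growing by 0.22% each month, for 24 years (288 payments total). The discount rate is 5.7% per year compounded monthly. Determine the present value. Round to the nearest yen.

¥1,866,108

Periodic rate r = 0.057/12 per month; n is counted in months.
Growing ordinary annuity: PV = PMT₁ × [1 − ((1+g)/(1+r))^n] / (r − g) = 9,169 × [1 − ((1+0.0022)/(1+r))^288] / (r − 0.0022) = ¥1,866,108.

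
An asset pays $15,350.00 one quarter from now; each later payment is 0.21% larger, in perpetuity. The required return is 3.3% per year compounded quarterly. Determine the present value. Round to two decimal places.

Periodic rate r = 0.033/4 per quarter.
Growing perpetuity (Gordon): PV = PMT₁ / (r − g) = 15,350 / (r − 0.0021) = $2,495,934.96.

$2,495,934.96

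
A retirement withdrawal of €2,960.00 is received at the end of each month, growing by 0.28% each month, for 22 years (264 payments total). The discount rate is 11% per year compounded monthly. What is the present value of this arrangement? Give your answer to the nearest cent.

€377,472.10

Periodic rate r = 0.11/12 per month; n is counted in months.
Growing ordinary annuity: PV = PMT₁ × [1 − ((1+g)/(1+r))^n] / (r − g) = 2,960 × [1 − ((1+0.0028)/(1+r))^264] / (r − 0.0028) = €377,472.10.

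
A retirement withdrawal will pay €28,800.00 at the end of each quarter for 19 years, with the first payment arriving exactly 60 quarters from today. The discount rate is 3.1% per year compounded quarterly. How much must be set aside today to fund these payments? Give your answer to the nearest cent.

Ordinary annuity of 76 payments, first payment at period 60.
Periodic rate r = 0.031/4 per quarter; n is counted in quarters.
The ordinary-annuity PV formula values the stream one period before the first payment (period 59); discount that back 59 periods:
PV₀ = 28,800 × [1 − (1+r)^−76] / r × (1+r)^−59 = €1,045,967.04

€1,045,967.04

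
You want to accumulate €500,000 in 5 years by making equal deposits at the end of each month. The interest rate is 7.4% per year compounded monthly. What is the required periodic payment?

€6,911.90

Level ordinary annuity; solve FV = PMT × [((1+r)^n − 1)/r] for PMT.
Periodic rate r = 0.074/12 per month; n is counted in months.
With n = 60: PMT = 500,000 / ([((1+r)^n − 1)/r]) = €6,911.90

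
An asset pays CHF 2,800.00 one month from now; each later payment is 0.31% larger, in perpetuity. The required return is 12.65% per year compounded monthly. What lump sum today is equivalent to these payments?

CHF 376,259.80

Periodic rate r = 0.1265/12 per month.
Growing perpetuity (Gordon): PV = PMT₁ / (r − g) = 2,800 / (r − 0.0031) = CHF 376,259.80.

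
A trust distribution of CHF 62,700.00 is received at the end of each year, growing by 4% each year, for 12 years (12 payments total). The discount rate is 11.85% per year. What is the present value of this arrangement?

Periodic rate r = 0.1185 per year.
Growing ordinary annuity: PV = PMT₁ × [1 − ((1+g)/(1+r))^n] / (r − g) = 62,700 × [1 − ((1+0.04)/(1+r))^12] / (r − 0.04) = CHF 465,172.16.

CHF 465,172.16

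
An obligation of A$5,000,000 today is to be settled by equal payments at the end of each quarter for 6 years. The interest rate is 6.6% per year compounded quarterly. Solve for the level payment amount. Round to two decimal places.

Level ordinary annuity; solve PV = PMT × [(1 − (1+r)^−n)/r] for PMT.
Periodic rate r = 0.066/4 per quarter; n is counted in quarters.
With n = 24: PMT = 5,000,000 / ([(1 − (1+r)^−n)/r]) = A$253,990.76

A$253,990.76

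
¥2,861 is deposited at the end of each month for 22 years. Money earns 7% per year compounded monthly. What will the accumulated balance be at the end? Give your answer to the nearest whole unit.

¥1,787,111

This is an ordinary annuity: 264 deposits of ¥2,861 at the end of each month.
Periodic rate r = 0.07/12 per month; n is counted in months.
FV = PMT × [((1+r)^n − 1)/r] = 2,861 × [(1+r)^264 − 1] / r = ¥1,787,111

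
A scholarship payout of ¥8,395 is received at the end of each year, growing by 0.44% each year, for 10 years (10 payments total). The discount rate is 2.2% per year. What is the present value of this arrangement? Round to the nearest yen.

Periodic rate r = 0.022 per year.
Growing ordinary annuity: PV = PMT₁ × [1 − ((1+g)/(1+r))^n] / (r − g) = 8,395 × [1 − ((1+0.0044)/(1+r))^10] / (r − 0.0044) = ¥76,061.

¥76,061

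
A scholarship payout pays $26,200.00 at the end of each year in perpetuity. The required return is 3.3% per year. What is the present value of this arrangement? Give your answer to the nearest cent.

$793,939.39

Periodic rate r = 0.033 per year.
Level perpetuity: PV = PMT / r = 26,200 / (0.033) = $793,939.39.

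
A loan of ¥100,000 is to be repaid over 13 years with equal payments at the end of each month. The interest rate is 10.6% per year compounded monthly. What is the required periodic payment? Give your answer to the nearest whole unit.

Level ordinary annuity; solve PV = PMT × [(1 − (1+r)^−n)/r] for PMT.
Periodic rate r = 0.106/12 per month; n is counted in months.
With n = 156: PMT = 100,000 / ([(1 − (1+r)^−n)/r]) = ¥1,183

¥1,183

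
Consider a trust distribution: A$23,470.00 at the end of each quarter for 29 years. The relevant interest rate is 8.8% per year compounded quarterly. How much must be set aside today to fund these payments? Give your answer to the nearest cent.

This is an ordinary annuity: 116 payments of A$23,470.00 at the end of each quarter.
Periodic rate r = 0.088/4 per quarter; n is counted in quarters.
PV = PMT × [(1 − (1+r)^−n)/r] = 23,470 × [1 − (1+r)^−116] / r = A$981,353.54

A$981,353.54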